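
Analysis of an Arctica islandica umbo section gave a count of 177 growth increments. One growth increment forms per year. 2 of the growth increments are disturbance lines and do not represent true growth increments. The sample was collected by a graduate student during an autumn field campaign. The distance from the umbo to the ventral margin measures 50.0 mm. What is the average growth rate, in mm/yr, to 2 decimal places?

0.29 mm/yr

Correcting the raw count gives 177 − 2 = 175 true growth increments.
Extension rate ≈ 50.0 / 175 = 0.29 mm/yr.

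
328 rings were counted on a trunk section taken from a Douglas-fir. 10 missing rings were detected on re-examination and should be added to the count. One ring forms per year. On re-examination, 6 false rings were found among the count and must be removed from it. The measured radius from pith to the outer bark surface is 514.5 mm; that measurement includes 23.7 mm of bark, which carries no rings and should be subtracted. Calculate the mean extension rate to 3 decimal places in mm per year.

Correcting the raw count gives 328 − 6 + 10 = 332 true rings.
Net length = 514.5 − 23.7 = 490.8 mm.
490.8 mm over 332 years gives 490.8 / 332 ≈ 1.478 mm per year.

1.478 mm per year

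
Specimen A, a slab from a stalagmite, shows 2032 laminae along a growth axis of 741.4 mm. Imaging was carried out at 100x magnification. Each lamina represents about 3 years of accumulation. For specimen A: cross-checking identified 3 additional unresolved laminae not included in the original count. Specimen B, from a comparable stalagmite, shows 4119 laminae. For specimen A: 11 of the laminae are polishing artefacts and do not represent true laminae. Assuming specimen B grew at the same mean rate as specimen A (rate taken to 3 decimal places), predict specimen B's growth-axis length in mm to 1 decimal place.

Specimen A: adjusted count: 2032 − 11 + 3 = 2024 laminae.
Specimen A: 2024 laminae at 3 years each span 2024 × 3 = 6072 years.
A: Extension rate ≈ 741.4 / 6072 = 0.122 mm/year.
Specimen B: 4119 laminae at 3 years each span 4119 × 3 = 12357 years. For B, 0.122 mm/year × 12357 years = 1507.6 mm.

1507.6 mm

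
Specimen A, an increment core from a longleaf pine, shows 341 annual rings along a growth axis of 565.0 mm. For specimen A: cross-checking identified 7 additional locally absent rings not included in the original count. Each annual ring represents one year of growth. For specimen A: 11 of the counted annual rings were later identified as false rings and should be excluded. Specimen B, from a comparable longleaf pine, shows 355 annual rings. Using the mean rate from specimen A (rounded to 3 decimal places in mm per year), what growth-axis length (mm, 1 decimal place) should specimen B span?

Specimen A: correcting the raw count gives 341 − 11 + 7 = 337 true annual rings.
A: 565.0 mm over 337 years gives 565.0 / 337 ≈ 1.677 mm/yr.
B's length ≈ 1.677 × 355 = 595.3 mm.

595.3 mm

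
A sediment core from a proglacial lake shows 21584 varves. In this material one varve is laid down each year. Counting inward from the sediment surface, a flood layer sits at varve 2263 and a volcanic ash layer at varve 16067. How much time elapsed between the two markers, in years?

13804 years

The two markers are separated by 16067 − 2263 = 13804 varves.
That is 13804 years at one varve per year.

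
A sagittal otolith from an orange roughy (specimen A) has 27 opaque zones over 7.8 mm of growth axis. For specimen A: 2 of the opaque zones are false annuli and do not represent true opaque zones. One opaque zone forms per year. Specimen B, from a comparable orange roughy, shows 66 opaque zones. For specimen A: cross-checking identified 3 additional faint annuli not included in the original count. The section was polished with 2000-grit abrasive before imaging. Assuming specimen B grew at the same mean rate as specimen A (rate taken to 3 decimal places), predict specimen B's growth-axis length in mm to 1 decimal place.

Specimen A: adjusted count: 27 − 2 + 3 = 28 opaque zones.
A: 7.8 mm over 28 years gives 7.8 / 28 ≈ 0.279 mm/yr.
Length of B = 0.279 × 66 = 18.4 mm.

18.4 mm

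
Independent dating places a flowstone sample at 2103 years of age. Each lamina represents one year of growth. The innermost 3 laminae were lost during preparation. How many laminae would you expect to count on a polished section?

At one lamina per year, 2103 years correspond to 2103 laminae.
2103 − 3 missed = 2100 laminae expected in the prepared section.

2100 laminae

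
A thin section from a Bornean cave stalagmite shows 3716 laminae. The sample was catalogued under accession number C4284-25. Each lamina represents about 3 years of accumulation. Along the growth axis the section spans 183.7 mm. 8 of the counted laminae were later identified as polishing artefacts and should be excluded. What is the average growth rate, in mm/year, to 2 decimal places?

After corrections the count is 3716 − 8 = 3708 laminae.
Multiplying by 3 years per lamina: 3708 × 3 = 11124 years.
183.7 mm over 11124 years gives 183.7 / 11124 ≈ 0.02 mm/year.

0.02 mm/year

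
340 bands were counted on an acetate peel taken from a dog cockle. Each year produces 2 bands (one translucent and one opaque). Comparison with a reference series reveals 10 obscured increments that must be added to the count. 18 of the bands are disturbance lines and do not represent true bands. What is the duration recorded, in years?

166 years

Adjusted count: 340 − 18 + 10 = 332 bands.
With 2 bands per year, 332 / 2 = 166 years.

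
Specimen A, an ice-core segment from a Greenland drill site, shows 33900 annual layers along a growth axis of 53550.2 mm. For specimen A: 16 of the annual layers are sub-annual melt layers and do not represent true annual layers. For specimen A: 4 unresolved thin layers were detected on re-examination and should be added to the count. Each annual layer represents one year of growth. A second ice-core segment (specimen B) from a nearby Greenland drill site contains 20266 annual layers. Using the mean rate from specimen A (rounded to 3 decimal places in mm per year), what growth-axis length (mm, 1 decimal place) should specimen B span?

Specimen A: after corrections the count is 33900 − 16 + 4 = 33888 annual layers.
A: 53550.2 mm over 33888 years gives 53550.2 / 33888 ≈ 1.580 mm/year.
For B, 1.580 mm/year × 20266 years = 32020.3 mm.

32020.3 mm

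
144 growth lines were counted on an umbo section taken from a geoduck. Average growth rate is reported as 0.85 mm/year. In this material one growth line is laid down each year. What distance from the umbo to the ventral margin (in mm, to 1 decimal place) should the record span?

122.4 mm

144 years of growth are recorded.
144 years at 0.85 mm/year gives 0.85 × 144 = 122.4 mm.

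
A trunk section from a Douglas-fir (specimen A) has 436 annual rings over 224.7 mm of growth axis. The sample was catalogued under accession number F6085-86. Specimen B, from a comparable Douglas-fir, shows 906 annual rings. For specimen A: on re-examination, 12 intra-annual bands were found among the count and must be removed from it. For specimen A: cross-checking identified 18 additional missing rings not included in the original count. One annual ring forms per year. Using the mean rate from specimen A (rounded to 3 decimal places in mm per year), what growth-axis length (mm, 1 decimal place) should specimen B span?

Specimen A: true annual ring count = 436 − 12 + 18 = 442.
A: 224.7 mm over 442 years gives 224.7 / 442 ≈ 0.508 mm/yr.
B's length ≈ 0.508 × 906 = 460.2 mm.

460.2 mm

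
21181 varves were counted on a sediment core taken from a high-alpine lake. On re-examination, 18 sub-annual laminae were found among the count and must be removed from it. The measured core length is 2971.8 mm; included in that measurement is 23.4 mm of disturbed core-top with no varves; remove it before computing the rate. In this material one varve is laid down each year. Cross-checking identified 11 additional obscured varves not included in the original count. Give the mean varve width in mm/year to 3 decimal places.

0.139 mm/year

True varve count = 21181 − 18 + 11 = 21174.
The growth record spans 2971.8 − 23.4 = 2948.4 mm.
Extension rate ≈ 2948.4 / 21174 = 0.139 mm/year.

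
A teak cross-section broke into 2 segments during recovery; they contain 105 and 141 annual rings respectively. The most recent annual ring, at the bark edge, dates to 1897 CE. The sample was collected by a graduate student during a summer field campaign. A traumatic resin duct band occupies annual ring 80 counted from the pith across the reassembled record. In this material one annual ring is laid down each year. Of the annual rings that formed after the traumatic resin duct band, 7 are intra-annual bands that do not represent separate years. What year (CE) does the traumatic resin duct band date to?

1738 CE

Total annual rings = 105 + 141 = 246.
246 − 80 = 166 annual rings lie beyond the traumatic resin duct band toward the bark edge.
Excluding 7 false annual rings: 166 − 7 = 159.
The annual ring at the bark edge is 1897 CE, so the traumatic resin duct band dates to 1897 − 159 = 1738 CE.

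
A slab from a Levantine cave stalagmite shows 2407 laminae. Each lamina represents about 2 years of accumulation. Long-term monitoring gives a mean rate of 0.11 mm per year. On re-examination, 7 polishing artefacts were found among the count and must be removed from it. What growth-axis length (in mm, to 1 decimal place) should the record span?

Adjusted count: 2407 − 7 = 2400 laminae.
2400 laminae at 2 years each span 2400 × 2 = 4800 years.
Length ≈ 0.11 × 4800 = 528.0 mm.

528.0 mm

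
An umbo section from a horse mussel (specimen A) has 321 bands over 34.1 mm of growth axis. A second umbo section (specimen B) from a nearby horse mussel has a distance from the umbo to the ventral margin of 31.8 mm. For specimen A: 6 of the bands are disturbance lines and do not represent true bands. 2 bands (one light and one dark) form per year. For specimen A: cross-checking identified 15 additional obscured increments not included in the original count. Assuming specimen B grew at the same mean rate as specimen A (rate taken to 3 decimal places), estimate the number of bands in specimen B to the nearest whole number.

Specimen A: true band count = 321 − 6 + 15 = 330.
Specimen A: 330 bands at 2 per year is 330 / 2 = 165 years.
A: Extension rate ≈ 34.1 / 165 = 0.207 mm/yr.
Specimen B: 31.8 mm / 0.207 mm per year = 153.62 years; at 2 bands per year that is 153.62 × 2 ≈ 307 bands.

307 bands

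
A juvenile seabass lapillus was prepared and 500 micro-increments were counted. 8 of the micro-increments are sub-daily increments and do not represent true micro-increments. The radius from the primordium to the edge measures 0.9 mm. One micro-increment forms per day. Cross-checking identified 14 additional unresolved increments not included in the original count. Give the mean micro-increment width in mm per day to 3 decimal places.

0.002 mm per day

Correcting the raw count gives 500 − 8 + 14 = 506 true micro-increments.
Mean rate = 0.9 mm / 506 days ≈ 0.002 mm per day.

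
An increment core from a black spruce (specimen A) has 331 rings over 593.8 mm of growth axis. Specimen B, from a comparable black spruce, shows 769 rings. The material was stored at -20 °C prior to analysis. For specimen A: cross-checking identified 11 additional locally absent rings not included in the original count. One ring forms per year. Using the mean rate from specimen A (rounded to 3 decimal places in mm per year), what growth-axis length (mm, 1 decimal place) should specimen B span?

Specimen A: correcting the raw count gives 331 + 11 = 342 true rings.
A: Extension rate ≈ 593.8 / 342 = 1.736 mm/yr.
Length of B = 1.736 × 769 = 1335.0 mm.

1335.0 mm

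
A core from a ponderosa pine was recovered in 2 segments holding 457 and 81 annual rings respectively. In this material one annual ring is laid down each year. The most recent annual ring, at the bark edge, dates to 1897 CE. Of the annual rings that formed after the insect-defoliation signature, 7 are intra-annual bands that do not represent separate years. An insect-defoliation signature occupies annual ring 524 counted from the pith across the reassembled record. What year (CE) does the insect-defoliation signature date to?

1890 CE

Total annual rings = 457 + 81 = 538.
Between annual ring 524 and the bark edge there are 538 − 524 = 14 annual rings.
14 − 7 false = 7 true annual rings after the insect-defoliation signature.
1897 − 7 = 1890 CE.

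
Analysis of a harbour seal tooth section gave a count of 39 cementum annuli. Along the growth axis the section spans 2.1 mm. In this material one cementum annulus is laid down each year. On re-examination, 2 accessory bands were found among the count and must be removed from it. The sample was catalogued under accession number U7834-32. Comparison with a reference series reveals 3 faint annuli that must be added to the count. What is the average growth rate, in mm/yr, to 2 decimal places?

After corrections the count is 39 − 2 + 3 = 40 cementum annuli.
2.1 mm over 40 years gives 2.1 / 40 ≈ 0.05 mm/yr.

0.05 mm/yr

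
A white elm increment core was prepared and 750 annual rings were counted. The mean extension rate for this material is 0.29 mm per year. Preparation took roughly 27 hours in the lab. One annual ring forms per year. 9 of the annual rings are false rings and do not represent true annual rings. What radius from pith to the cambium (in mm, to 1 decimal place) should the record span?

214.9 mm

True annual ring count = 750 − 9 = 741.
Length ≈ 0.29 × 741 = 214.9 mm.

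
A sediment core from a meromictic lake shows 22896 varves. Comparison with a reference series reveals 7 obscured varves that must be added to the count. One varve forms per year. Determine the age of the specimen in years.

Correcting the raw count gives 22896 + 7 = 22903 true varves.
With a one-to-one varve periodicity this is 22903 years.

22903 yr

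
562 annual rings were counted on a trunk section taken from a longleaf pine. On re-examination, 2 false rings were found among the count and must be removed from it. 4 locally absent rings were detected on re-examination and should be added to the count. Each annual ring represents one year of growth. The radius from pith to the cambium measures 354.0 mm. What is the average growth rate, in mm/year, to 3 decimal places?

After corrections the count is 562 − 2 + 4 = 564 annual rings.
354.0 mm over 564 years gives 354.0 / 564 ≈ 0.628 mm/year.

0.628 mm/year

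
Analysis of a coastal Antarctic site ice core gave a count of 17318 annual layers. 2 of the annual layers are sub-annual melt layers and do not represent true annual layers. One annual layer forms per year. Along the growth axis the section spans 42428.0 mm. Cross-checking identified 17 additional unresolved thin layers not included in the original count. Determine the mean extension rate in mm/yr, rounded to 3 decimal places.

2.448 mm/yr

True annual layer count = 17318 − 2 + 17 = 17333.
42428.0 mm over 17333 years gives 42428.0 / 17333 ≈ 2.448 mm/yr.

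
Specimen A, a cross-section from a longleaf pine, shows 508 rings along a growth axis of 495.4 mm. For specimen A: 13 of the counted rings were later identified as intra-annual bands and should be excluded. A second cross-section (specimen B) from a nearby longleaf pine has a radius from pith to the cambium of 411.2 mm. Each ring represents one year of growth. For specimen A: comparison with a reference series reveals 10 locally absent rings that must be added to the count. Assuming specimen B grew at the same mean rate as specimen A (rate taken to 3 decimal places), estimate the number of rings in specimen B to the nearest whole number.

419 rings

Specimen A: correcting the raw count gives 508 − 13 + 10 = 505 true rings.
A: Mean rate = 495.4 mm / 505 years ≈ 0.981 mm/year.
For B, 411.2 / 0.981 = 419.16 years ≈ 419 rings.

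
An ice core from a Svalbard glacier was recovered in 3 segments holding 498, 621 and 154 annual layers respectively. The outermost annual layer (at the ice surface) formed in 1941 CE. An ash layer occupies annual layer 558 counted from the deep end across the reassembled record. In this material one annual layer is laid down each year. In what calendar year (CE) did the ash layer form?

Total annual layers = 498 + 621 + 154 = 1273.
Between annual layer 558 and the ice surface there are 1273 − 558 = 715 annual layers.
The annual layer at the ice surface is 1941 CE, so the ash layer dates to 1941 − 715 = 1226 CE.

1226 CE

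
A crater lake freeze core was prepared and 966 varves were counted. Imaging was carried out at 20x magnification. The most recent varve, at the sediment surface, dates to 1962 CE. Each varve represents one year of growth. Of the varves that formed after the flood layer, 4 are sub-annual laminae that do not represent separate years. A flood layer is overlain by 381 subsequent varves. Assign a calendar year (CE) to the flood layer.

381 varves formed after the flood layer.
381 − 4 false = 377 true varves after the flood layer.
Counting back 377 years from 1962 CE places the flood layer in 1962 − 377 = 1585 CE.

1585 CE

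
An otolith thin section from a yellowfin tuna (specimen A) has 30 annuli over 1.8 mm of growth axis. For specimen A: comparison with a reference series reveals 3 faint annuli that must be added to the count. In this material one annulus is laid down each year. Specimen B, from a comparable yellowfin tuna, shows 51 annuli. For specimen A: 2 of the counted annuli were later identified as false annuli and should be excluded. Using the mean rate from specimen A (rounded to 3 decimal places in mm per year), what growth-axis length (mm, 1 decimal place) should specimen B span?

3.0 mm

Specimen A: after corrections the count is 30 − 2 + 3 = 31 annuli.
A: Mean rate = 1.8 mm / 31 years ≈ 0.058 mm/year.
B's length ≈ 0.058 × 51 = 3.0 mm.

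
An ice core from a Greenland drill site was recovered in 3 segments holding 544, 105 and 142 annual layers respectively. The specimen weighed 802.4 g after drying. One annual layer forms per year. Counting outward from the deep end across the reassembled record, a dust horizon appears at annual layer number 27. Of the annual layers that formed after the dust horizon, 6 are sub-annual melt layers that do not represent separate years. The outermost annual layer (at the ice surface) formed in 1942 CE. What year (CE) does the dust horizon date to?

Total annual layers = 544 + 105 + 142 = 791.
The dust horizon sits at annual layer 27 from the deep end, so 791 − 27 = 764 annual layers formed after it.
Excluding 6 false annual layers: 764 − 6 = 758.
The annual layer at the ice surface is 1942 CE, so the dust horizon dates to 1942 − 758 = 1184 CE.

1184 CE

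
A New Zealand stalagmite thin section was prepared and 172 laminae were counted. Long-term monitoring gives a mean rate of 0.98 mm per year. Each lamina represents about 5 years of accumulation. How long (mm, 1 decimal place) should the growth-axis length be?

Multiplying by 5 years per lamina: 172 × 5 = 860 years.
Length ≈ 0.98 × 860 = 842.8 mm.

842.8 mm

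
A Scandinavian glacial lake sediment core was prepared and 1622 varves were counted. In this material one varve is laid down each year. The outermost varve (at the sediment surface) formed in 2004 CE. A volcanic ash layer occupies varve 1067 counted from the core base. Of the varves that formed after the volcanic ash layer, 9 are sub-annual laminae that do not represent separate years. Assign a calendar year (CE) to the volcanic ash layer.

1458 CE

Between varve 1067 and the sediment surface there are 1622 − 1067 = 555 varves.
Excluding 9 false varves: 555 − 9 = 546.
The varve at the sediment surface is 2004 CE, so the volcanic ash layer dates to 2004 − 546 = 1458 CE.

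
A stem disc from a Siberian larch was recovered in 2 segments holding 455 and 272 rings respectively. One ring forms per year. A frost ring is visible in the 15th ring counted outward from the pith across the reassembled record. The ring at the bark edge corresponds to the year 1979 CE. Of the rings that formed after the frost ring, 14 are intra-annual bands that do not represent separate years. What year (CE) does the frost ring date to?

1281 CE

Total rings = 455 + 272 = 727.
Between ring 15 and the bark edge there are 727 − 15 = 712 rings.
Removing the 14 false rings leaves 712 − 14 = 698 true rings beyond the frost ring.
1979 − 698 = 1281 CE.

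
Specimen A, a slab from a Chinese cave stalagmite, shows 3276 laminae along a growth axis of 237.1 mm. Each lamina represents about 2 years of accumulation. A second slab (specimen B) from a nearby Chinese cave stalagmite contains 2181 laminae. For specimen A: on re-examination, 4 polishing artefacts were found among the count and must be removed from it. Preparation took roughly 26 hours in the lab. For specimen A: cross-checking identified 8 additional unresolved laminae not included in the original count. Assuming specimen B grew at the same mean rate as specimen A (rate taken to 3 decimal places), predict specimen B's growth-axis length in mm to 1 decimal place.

Specimen A: correcting the raw count gives 3276 − 4 + 8 = 3280 true laminae.
Specimen A: 3280 laminae at 2 years each span 3280 × 2 = 6560 years.
A: Extension rate ≈ 237.1 / 6560 = 0.036 mm per year.
Specimen B: at 2 years per lamina, 2181 × 2 = 4362 years. B's length ≈ 0.036 × 4362 = 157.0 mm.

157.0 mm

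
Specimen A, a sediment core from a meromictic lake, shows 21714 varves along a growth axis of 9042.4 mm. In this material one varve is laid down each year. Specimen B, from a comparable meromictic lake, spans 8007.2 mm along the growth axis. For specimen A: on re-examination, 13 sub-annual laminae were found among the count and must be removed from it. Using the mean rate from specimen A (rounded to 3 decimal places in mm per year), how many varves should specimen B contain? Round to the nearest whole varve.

Specimen A: adjusted count: 21714 − 13 = 21701 varves.
A: Extension rate ≈ 9042.4 / 21701 = 0.417 mm/yr.
For B, 8007.2 / 0.417 = 19201.92 years ≈ 19202 varves.

19202 varves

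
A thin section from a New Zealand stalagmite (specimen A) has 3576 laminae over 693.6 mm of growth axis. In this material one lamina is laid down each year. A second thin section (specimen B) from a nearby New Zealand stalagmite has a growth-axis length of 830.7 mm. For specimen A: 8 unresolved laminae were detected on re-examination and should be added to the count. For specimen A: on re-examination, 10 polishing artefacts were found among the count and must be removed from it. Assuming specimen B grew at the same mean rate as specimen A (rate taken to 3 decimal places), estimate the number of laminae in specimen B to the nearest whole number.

4282 laminae

Specimen A: correcting the raw count gives 3576 − 10 + 8 = 3574 true laminae.
A: 693.6 mm over 3574 years gives 693.6 / 3574 ≈ 0.194 mm/year.
For B, 830.7 / 0.194 = 4281.96 years ≈ 4282 laminae.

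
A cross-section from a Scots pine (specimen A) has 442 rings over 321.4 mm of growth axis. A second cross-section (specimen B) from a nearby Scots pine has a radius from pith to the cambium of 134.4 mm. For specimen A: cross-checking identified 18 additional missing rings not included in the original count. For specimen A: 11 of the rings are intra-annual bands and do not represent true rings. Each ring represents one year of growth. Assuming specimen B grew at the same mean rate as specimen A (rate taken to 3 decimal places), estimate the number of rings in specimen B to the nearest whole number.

Specimen A: true ring count = 442 − 11 + 18 = 449.
A: Extension rate ≈ 321.4 / 449 = 0.716 mm per year.
For B, 134.4 / 0.716 = 187.71 years ≈ 188 rings.

188 rings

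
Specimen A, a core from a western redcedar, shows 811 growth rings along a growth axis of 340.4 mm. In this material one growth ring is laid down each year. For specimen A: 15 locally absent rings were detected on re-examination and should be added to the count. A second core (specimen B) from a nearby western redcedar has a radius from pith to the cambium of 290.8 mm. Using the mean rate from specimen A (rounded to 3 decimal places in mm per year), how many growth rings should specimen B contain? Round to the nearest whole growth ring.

706 growth rings

Specimen A: after corrections the count is 811 + 15 = 826 growth rings.
A: Extension rate ≈ 340.4 / 826 = 0.412 mm per year.
Specimen B: 290.8 mm / 0.412 mm per year = 705.83 years ≈ 706 growth rings.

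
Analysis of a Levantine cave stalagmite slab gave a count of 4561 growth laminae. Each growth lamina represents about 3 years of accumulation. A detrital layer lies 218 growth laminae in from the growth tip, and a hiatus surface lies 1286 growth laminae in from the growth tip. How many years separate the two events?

3204 years

The two markers are separated by 1286 − 218 = 1068 growth laminae.
1068 growth laminae at 3 years each span 1068 × 3 = 3204 years.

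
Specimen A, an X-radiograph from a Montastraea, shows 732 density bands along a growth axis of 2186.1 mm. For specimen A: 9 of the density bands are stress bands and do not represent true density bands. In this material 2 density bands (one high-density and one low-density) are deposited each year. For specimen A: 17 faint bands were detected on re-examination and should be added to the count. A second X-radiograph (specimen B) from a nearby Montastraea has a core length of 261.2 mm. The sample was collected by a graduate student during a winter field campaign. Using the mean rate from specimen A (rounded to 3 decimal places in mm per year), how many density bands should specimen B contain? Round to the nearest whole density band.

88 density bands

Specimen A: after corrections the count is 732 − 9 + 17 = 740 density bands.
Specimen A: with 2 density bands per year, 740 / 2 = 370 years.
A: Extension rate ≈ 2186.1 / 370 = 5.908 mm per year.
Specimen B: 261.2 mm / 5.908 mm per year = 44.21 years; at 2 density bands per year that is 44.21 × 2 ≈ 88 density bands.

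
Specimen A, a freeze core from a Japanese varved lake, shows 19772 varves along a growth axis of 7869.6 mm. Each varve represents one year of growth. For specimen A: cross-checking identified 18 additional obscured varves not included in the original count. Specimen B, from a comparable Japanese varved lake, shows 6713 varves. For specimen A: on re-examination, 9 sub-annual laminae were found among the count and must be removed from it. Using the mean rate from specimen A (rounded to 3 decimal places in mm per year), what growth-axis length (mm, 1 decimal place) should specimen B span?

Specimen A: adjusted count: 19772 − 9 + 18 = 19781 varves.
A: Extension rate ≈ 7869.6 / 19781 = 0.398 mm per year.
Length of B = 0.398 × 6713 = 2671.8 mm.

2671.8 mm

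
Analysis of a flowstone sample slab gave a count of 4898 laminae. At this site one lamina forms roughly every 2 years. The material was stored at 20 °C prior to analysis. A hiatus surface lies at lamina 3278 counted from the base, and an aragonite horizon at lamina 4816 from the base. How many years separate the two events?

3076 years

4816 − 3278 = 1538 laminae lie between the two events.
Multiplying by 2 years per lamina: 1538 × 2 = 3076 years.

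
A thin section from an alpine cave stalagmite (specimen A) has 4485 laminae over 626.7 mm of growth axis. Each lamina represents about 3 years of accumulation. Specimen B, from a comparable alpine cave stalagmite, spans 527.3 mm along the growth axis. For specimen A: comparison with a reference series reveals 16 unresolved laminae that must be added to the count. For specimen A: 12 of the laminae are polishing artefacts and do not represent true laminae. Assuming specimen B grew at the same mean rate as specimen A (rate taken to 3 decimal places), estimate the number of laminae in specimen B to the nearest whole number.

3740 laminae

Specimen A: true lamina count = 4485 − 12 + 16 = 4489.
Specimen A: multiplying by 3 years per lamina: 4489 × 3 = 13467 years.
A: Extension rate ≈ 626.7 / 13467 = 0.047 mm/yr.
Specimen B: 527.3 mm / 0.047 mm per year = 11219.15 years; at 3 years per lamina that is 11219.15 / 3 ≈ 3740 laminae.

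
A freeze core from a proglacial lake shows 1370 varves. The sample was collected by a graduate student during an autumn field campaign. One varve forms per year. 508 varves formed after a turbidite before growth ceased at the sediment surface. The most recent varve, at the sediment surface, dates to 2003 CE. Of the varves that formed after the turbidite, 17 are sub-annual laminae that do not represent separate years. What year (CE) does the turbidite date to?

508 varves formed after the turbidite.
Excluding 17 false varves: 508 − 17 = 491.
2003 − 491 = 1512 CE.

1512 CE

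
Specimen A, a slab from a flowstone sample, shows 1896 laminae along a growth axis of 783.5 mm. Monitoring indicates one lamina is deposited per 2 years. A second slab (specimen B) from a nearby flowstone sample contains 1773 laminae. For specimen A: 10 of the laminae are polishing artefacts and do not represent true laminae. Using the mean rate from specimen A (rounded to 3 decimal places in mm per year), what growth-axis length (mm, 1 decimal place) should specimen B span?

Specimen A: true lamina count = 1896 − 10 = 1886.
Specimen A: at 2 years per lamina, 1886 × 2 = 3772 years.
A: Mean rate = 783.5 mm / 3772 years ≈ 0.208 mm/year.
Specimen B: 1773 laminae at 2 years each span 1773 × 2 = 3546 years. For B, 0.208 mm/year × 3546 years = 737.6 mm.

737.6 mm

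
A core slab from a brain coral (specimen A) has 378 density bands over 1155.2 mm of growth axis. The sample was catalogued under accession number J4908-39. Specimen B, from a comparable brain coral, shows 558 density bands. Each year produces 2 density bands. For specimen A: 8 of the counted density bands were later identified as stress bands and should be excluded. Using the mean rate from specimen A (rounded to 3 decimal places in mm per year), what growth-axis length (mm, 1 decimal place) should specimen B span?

Specimen A: true density band count = 378 − 8 = 370.
Specimen A: with 2 density bands per year, 370 / 2 = 185 years.
A: Mean rate = 1155.2 mm / 185 years ≈ 6.244 mm per year.
Specimen B: with 2 density bands per year, 558 / 2 = 279 years. Length of B = 6.244 × 279 = 1742.1 mm.

1742.1 mm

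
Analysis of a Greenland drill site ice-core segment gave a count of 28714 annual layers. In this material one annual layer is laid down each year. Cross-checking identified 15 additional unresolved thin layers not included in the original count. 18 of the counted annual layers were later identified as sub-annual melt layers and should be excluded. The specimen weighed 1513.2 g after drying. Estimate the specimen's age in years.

28711 years

True annual layer count = 28714 − 18 + 15 = 28711.
At one annual layer per year, that is 28711 years.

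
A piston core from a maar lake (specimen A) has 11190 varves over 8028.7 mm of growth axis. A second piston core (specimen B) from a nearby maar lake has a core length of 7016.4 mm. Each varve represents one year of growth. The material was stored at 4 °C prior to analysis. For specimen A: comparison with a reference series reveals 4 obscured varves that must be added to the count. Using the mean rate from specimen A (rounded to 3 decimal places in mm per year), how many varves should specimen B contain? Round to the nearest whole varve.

9786 varves

Specimen A: adjusted count: 11190 + 4 = 11194 varves.
A: 8028.7 mm over 11194 years gives 8028.7 / 11194 ≈ 0.717 mm/yr.
For B, 7016.4 / 0.717 = 9785.77 years ≈ 9786 varves.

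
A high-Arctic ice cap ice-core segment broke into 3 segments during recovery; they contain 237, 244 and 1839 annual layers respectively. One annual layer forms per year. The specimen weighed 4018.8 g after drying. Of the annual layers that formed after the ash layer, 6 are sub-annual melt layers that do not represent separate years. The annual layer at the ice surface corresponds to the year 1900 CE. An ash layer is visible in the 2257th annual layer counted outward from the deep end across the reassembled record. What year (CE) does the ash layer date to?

Total annual layers = 237 + 244 + 1839 = 2320.
The ash layer sits at annual layer 2257 from the deep end, so 2320 − 2257 = 63 annual layers formed after it.
63 − 6 false = 57 true annual layers after the ash layer.
1900 − 57 = 1843 CE.

1843 CE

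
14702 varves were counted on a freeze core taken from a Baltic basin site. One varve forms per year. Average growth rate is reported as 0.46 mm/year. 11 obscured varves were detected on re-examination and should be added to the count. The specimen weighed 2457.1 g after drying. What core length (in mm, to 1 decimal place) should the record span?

6768.0 mm

Correcting the raw count gives 14702 + 11 = 14713 true varves.
Predicted length = 0.46 mm/year × 14713 years = 6768.0 mm.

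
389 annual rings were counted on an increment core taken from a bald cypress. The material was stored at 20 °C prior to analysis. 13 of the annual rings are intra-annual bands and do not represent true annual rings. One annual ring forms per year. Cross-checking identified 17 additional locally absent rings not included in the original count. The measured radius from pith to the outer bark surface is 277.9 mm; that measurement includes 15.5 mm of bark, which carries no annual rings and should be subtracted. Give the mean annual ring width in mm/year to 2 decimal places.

0.67 mm/year

Correcting the raw count gives 389 − 13 + 17 = 393 true annual rings.
Removing the 15.5 mm offcut leaves 277.9 − 15.5 = 262.4 mm.
Extension rate ≈ 262.4 / 393 = 0.67 mm/year.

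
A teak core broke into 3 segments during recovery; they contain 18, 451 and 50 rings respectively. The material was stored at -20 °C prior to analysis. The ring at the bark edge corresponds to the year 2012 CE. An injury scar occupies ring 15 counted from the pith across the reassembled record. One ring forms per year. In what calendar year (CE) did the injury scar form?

1508 CE

Total rings = 18 + 451 + 50 = 519.
Between ring 15 and the bark edge there are 519 − 15 = 504 rings.
2012 − 504 = 1508 CE.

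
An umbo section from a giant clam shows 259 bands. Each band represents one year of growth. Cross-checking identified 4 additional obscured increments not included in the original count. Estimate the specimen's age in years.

263 yr

Correcting the raw count gives 259 + 4 = 263 true bands.
With a one-to-one band periodicity this is 263 years.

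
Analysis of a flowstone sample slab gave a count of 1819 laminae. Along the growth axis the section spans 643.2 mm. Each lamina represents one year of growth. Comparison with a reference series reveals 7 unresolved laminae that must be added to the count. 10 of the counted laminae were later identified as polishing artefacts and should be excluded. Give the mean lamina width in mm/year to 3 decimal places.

0.354 mm/year

True lamina count = 1819 − 10 + 7 = 1816.
Extension rate ≈ 643.2 / 1816 = 0.354 mm/year.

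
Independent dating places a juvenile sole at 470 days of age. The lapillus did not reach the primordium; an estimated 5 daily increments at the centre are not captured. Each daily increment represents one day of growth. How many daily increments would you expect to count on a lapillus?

465 daily increments

One daily increment per day gives 470 daily increments over 470 days.
470 − 5 missed = 465 daily increments expected in the prepared section.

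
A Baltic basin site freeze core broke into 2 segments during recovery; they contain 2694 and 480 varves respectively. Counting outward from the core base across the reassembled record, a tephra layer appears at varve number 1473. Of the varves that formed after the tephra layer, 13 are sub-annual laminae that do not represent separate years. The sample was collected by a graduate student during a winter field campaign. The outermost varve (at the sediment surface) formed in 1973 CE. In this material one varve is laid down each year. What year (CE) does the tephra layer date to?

Total varves = 2694 + 480 = 3174.
3174 − 1473 = 1701 varves lie beyond the tephra layer toward the sediment surface.
1701 − 13 false = 1688 true varves after the tephra layer.
1973 − 1688 = 285 CE.

285 CE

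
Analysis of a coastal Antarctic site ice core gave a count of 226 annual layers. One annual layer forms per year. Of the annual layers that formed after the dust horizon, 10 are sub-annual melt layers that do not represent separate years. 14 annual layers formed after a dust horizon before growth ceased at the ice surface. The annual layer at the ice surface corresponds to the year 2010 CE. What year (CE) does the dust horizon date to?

2006 CE

14 annual layers post-date the dust horizon.
Excluding 10 false annual layers: 14 − 10 = 4.
Counting back 4 years from 2010 CE places the dust horizon in 2010 − 4 = 2006 CE.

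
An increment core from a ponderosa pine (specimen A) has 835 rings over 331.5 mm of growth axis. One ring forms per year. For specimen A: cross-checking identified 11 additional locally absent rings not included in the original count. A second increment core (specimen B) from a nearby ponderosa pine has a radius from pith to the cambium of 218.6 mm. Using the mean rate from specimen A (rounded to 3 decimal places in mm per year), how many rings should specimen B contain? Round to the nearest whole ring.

558 rings

Specimen A: true ring count = 835 + 11 = 846.
A: 331.5 mm over 846 years gives 331.5 / 846 ≈ 0.392 mm/yr.
For B, 218.6 / 0.392 = 557.65 years ≈ 558 rings.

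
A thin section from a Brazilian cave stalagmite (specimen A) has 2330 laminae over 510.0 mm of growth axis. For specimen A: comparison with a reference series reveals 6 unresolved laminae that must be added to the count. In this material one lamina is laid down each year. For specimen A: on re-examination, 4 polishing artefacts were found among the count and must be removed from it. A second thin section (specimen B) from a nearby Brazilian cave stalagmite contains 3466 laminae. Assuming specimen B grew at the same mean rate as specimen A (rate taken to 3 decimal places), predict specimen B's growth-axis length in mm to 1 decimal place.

759.1 mm

Specimen A: after corrections the count is 2330 − 4 + 6 = 2332 laminae.
A: Extension rate ≈ 510.0 / 2332 = 0.219 mm per year.
For B, 0.219 mm/year × 3466 years = 759.1 mm.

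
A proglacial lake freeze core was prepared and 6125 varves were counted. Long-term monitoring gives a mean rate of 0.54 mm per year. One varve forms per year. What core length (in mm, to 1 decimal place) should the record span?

The record spans 6125 years at 0.54 mm per year.
6125 years at 0.54 mm/year gives 0.54 × 6125 = 3307.5 mm.

3307.5 mm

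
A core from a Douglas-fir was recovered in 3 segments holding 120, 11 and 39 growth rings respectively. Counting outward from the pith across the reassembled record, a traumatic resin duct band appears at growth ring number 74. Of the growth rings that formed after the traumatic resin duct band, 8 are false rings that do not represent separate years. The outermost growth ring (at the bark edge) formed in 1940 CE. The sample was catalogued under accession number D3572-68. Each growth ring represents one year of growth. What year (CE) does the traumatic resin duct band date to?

Total growth rings = 120 + 11 + 39 = 170.
170 − 74 = 96 growth rings lie beyond the traumatic resin duct band toward the bark edge.
Excluding 8 false growth rings: 96 − 8 = 88.
Counting back 88 years from 1940 CE places the traumatic resin duct band in 1940 − 88 = 1852 CE.

1852 CE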